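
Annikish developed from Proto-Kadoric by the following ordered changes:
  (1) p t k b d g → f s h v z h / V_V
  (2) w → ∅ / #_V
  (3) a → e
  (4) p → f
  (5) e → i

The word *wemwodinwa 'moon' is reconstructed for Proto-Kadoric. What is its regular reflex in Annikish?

Annikish: start from *wemwodinwa.
  rule 1 (intervocalic lenition): wemwodinwa → wemwozinwa
  rule 2 (glide loss): wemwozinwa → emwozinwa
  rule 3 (vowel merger): emwozinwa → emwozinwe
  rule 4: no change — emwozinwe
  rule 5 (vowel merger): emwozinwe → imwozinwi
  ⇒ Annikish imwozinwi

imwozinwi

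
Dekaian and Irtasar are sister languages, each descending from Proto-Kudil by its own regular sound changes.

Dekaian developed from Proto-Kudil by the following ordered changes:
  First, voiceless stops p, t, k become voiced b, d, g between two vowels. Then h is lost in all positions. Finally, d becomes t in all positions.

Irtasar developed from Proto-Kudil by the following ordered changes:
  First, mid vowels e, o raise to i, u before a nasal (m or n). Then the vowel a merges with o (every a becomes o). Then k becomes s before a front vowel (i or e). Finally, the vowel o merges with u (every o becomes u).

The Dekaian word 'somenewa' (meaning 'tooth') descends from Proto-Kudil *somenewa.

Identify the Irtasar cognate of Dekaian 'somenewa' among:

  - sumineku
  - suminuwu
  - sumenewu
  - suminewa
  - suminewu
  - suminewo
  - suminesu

suminewu

Irtasar: *somenewa
  somenewa → suminewa   [pre-nasal raising]
  suminewa → suminewo   [vowel merger]
  suminewo (rule 3 does not apply)
  suminewo → suminewu   [vowel merger]
  giving Irtasar suminewu.
Among the options, 'suminewu' alone shows every Irtasar change applied in order.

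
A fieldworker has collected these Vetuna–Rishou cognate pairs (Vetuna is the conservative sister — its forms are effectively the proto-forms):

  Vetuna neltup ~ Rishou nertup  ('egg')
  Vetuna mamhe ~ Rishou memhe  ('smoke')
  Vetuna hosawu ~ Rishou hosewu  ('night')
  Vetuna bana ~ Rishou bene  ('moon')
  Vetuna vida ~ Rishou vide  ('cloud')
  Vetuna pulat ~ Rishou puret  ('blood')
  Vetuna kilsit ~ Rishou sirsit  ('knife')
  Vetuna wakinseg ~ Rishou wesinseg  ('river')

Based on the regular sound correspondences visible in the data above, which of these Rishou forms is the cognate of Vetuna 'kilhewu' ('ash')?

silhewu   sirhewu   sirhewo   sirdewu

sirhewu

kilsit ~ sirsit — Vetuna k corresponds to Rishou s word-initially before a front vowel.
neltup ~ nertup, kilsit ~ sirsit — Vetuna l corresponds to Rishou r after a vowel, before a consonant other than r, m, n, p, b, f, v.
Applying these to Vetuna 'kilhewu':
  kilhewu → silhewu   (k→s word-initially before a front vowel)
  silhewu → sirhewu   (l→r after a vowel, before a consonant other than r, m, n, p, b, f, v)
So the Rishou cognate is 'sirhewu'.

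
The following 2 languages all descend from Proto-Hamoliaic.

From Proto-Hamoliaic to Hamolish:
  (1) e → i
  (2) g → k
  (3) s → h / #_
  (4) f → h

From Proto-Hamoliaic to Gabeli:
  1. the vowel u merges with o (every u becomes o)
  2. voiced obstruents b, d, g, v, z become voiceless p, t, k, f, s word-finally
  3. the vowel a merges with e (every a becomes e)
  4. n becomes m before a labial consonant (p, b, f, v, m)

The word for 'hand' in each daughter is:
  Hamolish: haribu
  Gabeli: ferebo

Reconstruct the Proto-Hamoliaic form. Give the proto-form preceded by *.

*farebu

Position 1: Hamolish has h, Gabeli has f. Taking the neighbouring segments as reconstructed: Hamolish h could go back to *f or *s or *h; Gabeli f can only go back to *f — the one source consistent with every daughter is *f.
Position 4: Hamolish has i, Gabeli has e. Taking the neighbouring segments as reconstructed: Hamolish i could go back to *e or *i; Gabeli e could go back to *a or *e — the one source consistent with every daughter is *e.
This points to *farebu. Verify forward in each daughter:
Hamolish: *farebu > faribu > haribu  (by vowel merger, unconditioned shift)
Gabeli: *farebu > farebo > ferebo  (by vowel merger, vowel merger)
Only *farebu yields all of Hamolish haribu, Gabeli ferebo.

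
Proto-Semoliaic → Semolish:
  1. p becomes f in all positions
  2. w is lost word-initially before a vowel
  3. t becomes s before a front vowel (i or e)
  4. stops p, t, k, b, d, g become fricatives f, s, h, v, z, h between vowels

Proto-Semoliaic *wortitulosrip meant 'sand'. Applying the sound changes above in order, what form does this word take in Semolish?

orsisulosrif

Semolish: start from *wortitulosrip.
  rule 1 (unconditioned shift): wortitulosrip → wortitulosrif
  rule 2 (glide loss): wortitulosrif → ortitulosrif
  rule 3 (palatalisation): ortitulosrif → orsitulosrif
  rule 4 (intervocalic lenition): orsitulosrif → orsisulosrif
  ⇒ Semolish orsisulosrif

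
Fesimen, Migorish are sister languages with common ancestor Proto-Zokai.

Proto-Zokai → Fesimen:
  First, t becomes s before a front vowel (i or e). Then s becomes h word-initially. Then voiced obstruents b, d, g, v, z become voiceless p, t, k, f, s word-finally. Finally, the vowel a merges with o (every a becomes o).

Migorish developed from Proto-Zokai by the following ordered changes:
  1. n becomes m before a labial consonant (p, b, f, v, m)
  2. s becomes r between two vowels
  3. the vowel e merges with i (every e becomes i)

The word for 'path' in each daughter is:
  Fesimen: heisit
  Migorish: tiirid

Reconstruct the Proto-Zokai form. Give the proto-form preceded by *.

*teisid

Position 1: Fesimen has h, Migorish has t. Migorish preserves t here (none of its changes turn any other segment into t), so the proto-segment is *t.
Position 6: Fesimen has t, Migorish has d. Migorish preserves d here (none of its changes turn any other segment into d), so the proto-segment is *d.
Continuing position by position gives *teisid; check it forward:
Fesimen: *teisid > seisid > heisid > heisit  (by palatalisation, debuccalisation, final devoicing)
Migorish: start from *teisid.
  rule 1: no change — teisid
  rule 2 (rhotacism): teisid → teirid
  rule 3 (vowel merger): teirid → tiirid
  ⇒ Migorish tiirid
No other proto-form is consistent with every reflex, so the reconstruction is *teisid.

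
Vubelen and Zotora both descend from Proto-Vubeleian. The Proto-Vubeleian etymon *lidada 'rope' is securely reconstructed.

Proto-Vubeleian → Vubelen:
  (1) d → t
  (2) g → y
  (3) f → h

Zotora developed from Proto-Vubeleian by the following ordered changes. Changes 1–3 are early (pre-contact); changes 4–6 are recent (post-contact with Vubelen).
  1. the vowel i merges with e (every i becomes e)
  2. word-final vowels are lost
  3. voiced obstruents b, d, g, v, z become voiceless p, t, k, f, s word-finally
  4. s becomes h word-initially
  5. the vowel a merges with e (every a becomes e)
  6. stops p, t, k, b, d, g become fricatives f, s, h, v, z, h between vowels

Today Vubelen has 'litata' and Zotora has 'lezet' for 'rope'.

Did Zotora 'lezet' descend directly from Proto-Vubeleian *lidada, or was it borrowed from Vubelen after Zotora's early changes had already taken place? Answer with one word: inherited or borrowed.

If inherited, *lidada would pass through all of Zotora's changes:
Zotora: *lidada > ledada > ledad > ledat > ledet > lezet  (by vowel merger, apocope, final devoicing, vowel merger, intervocalic lenition)
If borrowed from Vubelen 'litata' after the early changes, it would undergo only the recent ones:
  rule 4 (debuccalisation): no change (litata)
  rule 5 (vowel merger): litata → litete
  rule 6 (intervocalic lenition): litete → lisese
  ⇒ as a loan: lisese
Zotora 'lezet' matches the inherited outcome exactly, so it is an inherited cognate, not a loan.

inherited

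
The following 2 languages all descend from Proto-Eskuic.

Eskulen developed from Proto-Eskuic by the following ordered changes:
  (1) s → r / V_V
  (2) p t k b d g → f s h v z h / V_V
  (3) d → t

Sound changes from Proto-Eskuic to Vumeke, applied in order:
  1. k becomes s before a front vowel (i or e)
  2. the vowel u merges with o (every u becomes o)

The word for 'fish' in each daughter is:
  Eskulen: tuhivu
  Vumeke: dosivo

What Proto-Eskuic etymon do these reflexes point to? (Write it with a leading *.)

Position 1: Eskulen has t, Vumeke has d. Vumeke preserves d here (none of its changes turn any other segment into d), so the proto-segment is *d.
Position 6: Eskulen has u, Vumeke has o. Eskulen preserves u here (none of its changes turn any other segment into u), so the proto-segment is *u.
Position 2: Eskulen has u, Vumeke has o. Eskulen preserves u here (none of its changes turn any other segment into u), so the proto-segment is *u.
Continuing position by position gives *dukivu; check it forward:
Eskulen: start from *dukivu.
  rule 1: no change — dukivu
  rule 2 (intervocalic lenition): dukivu → duhivu
  rule 3 (unconditioned shift): duhivu → tuhivu
  ⇒ Eskulen tuhivu
Vumeke: start from *dukivu.
  rule 1 (palatalisation): dukivu → dusivu
  rule 2 (vowel merger): dusivu → dosivo
  ⇒ Vumeke dosivo
*dukivu is the unique common source.

*dukivu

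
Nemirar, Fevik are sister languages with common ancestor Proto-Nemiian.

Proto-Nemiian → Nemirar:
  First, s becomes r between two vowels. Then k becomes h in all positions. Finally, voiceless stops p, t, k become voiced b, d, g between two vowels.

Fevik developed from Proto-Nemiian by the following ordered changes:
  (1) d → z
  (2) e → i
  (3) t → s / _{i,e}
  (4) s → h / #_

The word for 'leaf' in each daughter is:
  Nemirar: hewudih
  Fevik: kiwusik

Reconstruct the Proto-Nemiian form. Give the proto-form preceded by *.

*kewutik

Position 1: Nemirar has h, Fevik has k. Fevik preserves k here (none of its changes turn any other segment into k), so the proto-segment is *k.
Position 2: Nemirar has e, Fevik has i. Nemirar preserves e here (none of its changes turn any other segment into e), so the proto-segment is *e.
Position 7: Nemirar has h, Fevik has k. Fevik preserves k here (none of its changes turn any other segment into k), so the proto-segment is *k.
This points to *kewutik. Verify forward in each daughter:
Nemirar: *kewutik > hewutih > hewudih  (by unconditioned shift, intervocalic voicing)
Fevik: start from *kewutik.
  rule 1: no change — kewutik
  rule 2 (vowel merger): kewutik → kiwutik
  rule 3 (palatalisation): kiwutik → kiwusik
  rule 4: no change — kiwusik
  ⇒ Fevik kiwusik
*kewutik is the unique common source.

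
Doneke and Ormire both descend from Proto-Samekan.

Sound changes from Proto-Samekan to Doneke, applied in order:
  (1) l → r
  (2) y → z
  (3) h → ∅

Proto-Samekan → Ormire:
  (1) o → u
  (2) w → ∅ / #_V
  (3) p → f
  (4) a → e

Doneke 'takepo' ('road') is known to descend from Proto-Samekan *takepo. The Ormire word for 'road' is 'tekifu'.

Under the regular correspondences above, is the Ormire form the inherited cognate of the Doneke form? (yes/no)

no

Derive the expected Ormire reflex of *takepo:
Ormire: *takepo > takepu > takefu > tekefu  (by vowel merger, unconditioned shift, vowel merger)
The regular Ormire reflex would be 'tekefu', but the attested form is 'tekifu'. The correspondence is irregular, so they are not cognates (the Ormire form has a different source).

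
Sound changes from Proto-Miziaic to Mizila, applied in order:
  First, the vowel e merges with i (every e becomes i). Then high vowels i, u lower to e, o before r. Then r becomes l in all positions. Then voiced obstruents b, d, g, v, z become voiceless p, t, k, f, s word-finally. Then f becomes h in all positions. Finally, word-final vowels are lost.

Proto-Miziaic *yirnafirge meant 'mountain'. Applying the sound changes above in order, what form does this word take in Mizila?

yelnahelg

Mizila: *yirnafirge
  yirnafirge → yirnafirgi   [vowel merger]
  yirnafirgi → yernafergi   [pre-rhotic lowering]
  yernafergi → yelnafelgi   [unconditioned shift]
  yelnafelgi (rule 4 does not apply)
  yelnafelgi → yelnahelgi   [unconditioned shift]
  yelnahelgi → yelnahelg   [apocope]
  giving Mizila yelnahelg.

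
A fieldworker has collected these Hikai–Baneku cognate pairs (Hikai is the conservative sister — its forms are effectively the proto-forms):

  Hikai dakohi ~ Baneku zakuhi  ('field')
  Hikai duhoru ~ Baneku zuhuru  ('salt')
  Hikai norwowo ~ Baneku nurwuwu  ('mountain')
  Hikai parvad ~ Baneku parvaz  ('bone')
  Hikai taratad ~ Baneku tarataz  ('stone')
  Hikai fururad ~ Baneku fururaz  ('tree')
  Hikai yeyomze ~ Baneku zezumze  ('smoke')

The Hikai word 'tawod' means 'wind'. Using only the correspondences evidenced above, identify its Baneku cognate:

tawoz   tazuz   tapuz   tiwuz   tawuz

tawuz

dakohi ~ zakuhi, norwowo ~ nurwuwu — Hikai o corresponds to Baneku u after a consonant, before a consonant other than r, m, n, p, b, f, v.
parvad ~ parvaz, taratad ~ tarataz — Hikai d corresponds to Baneku z word-finally.
Applying these to Hikai 'tawod':
  tawod → tawud   (o→u after a consonant, before a consonant other than r, m, n, p, b, f, v)
  tawud → tawuz   (d→z word-finally)
So the Baneku cognate is 'tawuz'.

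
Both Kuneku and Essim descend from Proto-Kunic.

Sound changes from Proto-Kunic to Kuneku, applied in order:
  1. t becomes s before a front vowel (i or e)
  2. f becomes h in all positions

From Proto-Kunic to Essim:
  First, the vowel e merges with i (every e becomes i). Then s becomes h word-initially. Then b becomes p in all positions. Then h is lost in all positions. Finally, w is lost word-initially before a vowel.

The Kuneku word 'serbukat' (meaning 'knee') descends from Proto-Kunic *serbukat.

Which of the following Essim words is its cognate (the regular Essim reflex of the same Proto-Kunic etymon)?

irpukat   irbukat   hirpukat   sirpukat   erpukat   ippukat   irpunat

Essim: *serbukat > sirbukat > hirbukat > hirpukat > irpukat  (by vowel merger, debuccalisation, unconditioned shift, h-loss)
The other candidates each miss or misapply at least one Essim change.

irpukat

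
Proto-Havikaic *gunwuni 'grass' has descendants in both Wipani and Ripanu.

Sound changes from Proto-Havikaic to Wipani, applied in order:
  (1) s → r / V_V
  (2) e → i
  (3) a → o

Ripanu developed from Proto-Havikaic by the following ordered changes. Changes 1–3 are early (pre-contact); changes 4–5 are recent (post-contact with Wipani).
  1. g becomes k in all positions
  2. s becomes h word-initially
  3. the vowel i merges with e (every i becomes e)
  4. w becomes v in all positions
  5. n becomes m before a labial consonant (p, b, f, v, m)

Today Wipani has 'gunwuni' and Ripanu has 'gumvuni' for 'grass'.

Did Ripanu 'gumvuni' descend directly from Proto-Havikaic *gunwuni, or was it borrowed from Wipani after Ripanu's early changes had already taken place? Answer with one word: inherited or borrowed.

If inherited, *gunwuni would pass through all of Ripanu's changes:
Ripanu: *gunwuni
  gunwuni → kunwuni   [unconditioned shift]
  kunwuni (rule 2 does not apply)
  kunwuni → kunwune   [vowel merger]
  kunwune → kunvune   [unconditioned shift]
  kunvune → kumvune   [nasal place assimilation]
  giving Ripanu kumvune.
If borrowed from Wipani 'gunwuni' after the early changes, it would undergo only the recent ones:
  rule 4 (unconditioned shift): gunwuni → gunvuni
  rule 5 (nasal place assimilation): gunvuni → gumvuni
  ⇒ as a loan: gumvuni
Ripanu 'gumvuni' matches the loan outcome 'gumvuni', not the inherited 'kumvune' — it skipped the early Ripanu changes, so it was borrowed from Wipani.

borrowed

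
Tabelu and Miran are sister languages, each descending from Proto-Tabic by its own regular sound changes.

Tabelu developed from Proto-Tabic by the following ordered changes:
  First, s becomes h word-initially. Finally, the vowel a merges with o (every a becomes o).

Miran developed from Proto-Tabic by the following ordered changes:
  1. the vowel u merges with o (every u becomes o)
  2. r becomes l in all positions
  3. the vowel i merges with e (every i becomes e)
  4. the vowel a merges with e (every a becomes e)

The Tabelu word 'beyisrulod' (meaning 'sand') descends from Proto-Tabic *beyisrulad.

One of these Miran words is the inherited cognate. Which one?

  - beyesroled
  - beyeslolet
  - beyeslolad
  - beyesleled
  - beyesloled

beyesloled

Miran: *beyisrulad
  beyisrulad → beyisrolad   [vowel merger]
  beyisrolad → beyislolad   [unconditioned shift]
  beyislolad → beyeslolad   [vowel merger]
  beyeslolad → beyesloled   [vowel merger]
  giving Miran beyesloled.
Only 'beyesloled' matches the regular Miran development of *beyisrulad.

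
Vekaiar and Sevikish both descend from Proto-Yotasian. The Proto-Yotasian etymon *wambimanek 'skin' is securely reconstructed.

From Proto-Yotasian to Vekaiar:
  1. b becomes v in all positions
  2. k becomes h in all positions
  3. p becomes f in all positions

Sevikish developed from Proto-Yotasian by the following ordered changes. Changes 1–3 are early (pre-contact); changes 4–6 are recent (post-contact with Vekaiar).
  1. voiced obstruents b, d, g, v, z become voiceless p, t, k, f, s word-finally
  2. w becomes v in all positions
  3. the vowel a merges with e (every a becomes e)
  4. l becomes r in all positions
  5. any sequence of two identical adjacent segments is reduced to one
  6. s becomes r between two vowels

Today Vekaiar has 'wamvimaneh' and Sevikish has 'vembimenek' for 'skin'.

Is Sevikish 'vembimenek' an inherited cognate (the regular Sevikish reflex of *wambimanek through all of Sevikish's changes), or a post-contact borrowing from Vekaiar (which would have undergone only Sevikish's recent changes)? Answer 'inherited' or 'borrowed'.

inherited

If inherited, *wambimanek would pass through all of Sevikish's changes:
Sevikish: start from *wambimanek.
  rule 1: no change — wambimanek
  rule 2 (unconditioned shift): wambimanek → vambimanek
  rule 3 (vowel merger): vambimanek → vembimenek
  rule 4: no change — vembimenek
  rule 5: no change — vembimenek
  rule 6: no change — vembimenek
  ⇒ Sevikish vembimenek
If borrowed from Vekaiar 'wamvimaneh' after the early changes, it would undergo only the recent ones:
  rule 4 (unconditioned shift): no change (wamvimaneh)
  rule 5 (degemination): no change (wamvimaneh)
  rule 6 (rhotacism): no change (wamvimaneh)
  ⇒ as a loan: wamvimaneh
Sevikish 'vembimenek' matches the inherited outcome exactly, so it is an inherited cognate, not a loan.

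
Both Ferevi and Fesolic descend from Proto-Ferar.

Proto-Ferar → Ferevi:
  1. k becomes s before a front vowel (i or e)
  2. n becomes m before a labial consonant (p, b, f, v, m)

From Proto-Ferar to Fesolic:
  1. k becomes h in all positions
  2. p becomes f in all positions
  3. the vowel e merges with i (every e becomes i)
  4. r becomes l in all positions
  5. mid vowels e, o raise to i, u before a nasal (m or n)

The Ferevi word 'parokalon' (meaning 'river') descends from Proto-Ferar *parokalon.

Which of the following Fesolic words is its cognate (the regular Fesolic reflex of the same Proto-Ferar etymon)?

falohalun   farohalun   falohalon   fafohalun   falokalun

Fesolic: start from *parokalon.
  rule 1 (unconditioned shift): parokalon → parohalon
  rule 2 (unconditioned shift): parohalon → farohalon
  rule 3: no change — farohalon
  rule 4 (unconditioned shift): farohalon → falohalon
  rule 5 (pre-nasal raising): falohalon → falohalun
  ⇒ Fesolic falohalun
The other candidates each miss or misapply at least one Fesolic change.

falohalun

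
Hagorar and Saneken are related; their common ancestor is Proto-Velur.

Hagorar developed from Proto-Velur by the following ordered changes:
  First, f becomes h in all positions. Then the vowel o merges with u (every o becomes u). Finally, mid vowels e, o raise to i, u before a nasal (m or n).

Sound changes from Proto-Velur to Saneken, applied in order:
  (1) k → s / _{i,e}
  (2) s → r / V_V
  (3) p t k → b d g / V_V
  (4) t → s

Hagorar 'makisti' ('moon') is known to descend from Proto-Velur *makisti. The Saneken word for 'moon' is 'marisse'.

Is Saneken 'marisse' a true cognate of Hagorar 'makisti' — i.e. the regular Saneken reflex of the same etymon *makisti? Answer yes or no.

Derive the expected Saneken reflex of *makisti:
Saneken: start from *makisti.
  rule 1 (palatalisation): makisti → masisti
  rule 2 (rhotacism): masisti → maristi
  rule 3: no change — maristi
  rule 4 (unconditioned shift): maristi → marissi
  ⇒ Saneken marissi
The regular Saneken reflex would be 'marissi', but the attested form is 'marisse'. The correspondence is irregular, so they are not cognates (the Saneken form has a different source).

no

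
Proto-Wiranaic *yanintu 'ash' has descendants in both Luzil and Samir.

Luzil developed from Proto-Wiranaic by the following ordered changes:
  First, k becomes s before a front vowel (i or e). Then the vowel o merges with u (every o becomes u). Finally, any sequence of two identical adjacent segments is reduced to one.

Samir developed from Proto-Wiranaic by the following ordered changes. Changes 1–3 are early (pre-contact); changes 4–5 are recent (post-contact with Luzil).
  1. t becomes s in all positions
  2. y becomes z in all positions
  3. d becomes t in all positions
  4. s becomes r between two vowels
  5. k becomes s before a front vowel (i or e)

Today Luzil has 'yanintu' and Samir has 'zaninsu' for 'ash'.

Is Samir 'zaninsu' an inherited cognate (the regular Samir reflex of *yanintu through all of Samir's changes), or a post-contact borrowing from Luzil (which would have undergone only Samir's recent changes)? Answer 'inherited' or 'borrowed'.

If inherited, *yanintu would pass through all of Samir's changes:
Samir: *yanintu
  yanintu → yaninsu   [unconditioned shift]
  yaninsu → zaninsu   [unconditioned shift]
  zaninsu (rule 3 does not apply)
  zaninsu (rule 4 does not apply)
  zaninsu (rule 5 does not apply)
  giving Samir zaninsu.
If borrowed from Luzil 'yanintu' after the early changes, it would undergo only the recent ones:
  rule 4 (rhotacism): no change (yanintu)
  rule 5 (palatalisation): no change (yanintu)
  ⇒ as a loan: yanintu
Samir 'zaninsu' matches the inherited outcome exactly, so it is an inherited cognate, not a loan.

inherited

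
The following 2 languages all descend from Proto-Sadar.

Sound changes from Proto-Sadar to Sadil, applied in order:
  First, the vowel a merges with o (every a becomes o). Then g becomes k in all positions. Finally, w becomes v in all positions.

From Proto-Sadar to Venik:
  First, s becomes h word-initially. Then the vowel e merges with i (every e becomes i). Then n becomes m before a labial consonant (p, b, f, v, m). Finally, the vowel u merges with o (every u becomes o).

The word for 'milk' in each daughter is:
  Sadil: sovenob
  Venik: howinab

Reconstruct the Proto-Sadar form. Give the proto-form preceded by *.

*sowenab

Position 6: Sadil has o, Venik has a. Venik preserves a here (none of its changes turn any other segment into a), so the proto-segment is *a.
Position 1: Sadil has s, Venik has h. Sadil preserves s here (none of its changes turn any other segment into s), so the proto-segment is *s.
Position 4: Sadil has e, Venik has i. Sadil preserves e here (none of its changes turn any other segment into e), so the proto-segment is *e.
Verify the candidate proto-form against each daughter:
Sadil: start from *sowenab.
  rule 1 (vowel merger): sowenab → sowenob
  rule 2: no change — sowenob
  rule 3 (unconditioned shift): sowenob → sovenob
  ⇒ Sadil sovenob
Venik: *sowenab > howenab > howinab  (by debuccalisation, vowel merger)
*sowenab is the unique common source.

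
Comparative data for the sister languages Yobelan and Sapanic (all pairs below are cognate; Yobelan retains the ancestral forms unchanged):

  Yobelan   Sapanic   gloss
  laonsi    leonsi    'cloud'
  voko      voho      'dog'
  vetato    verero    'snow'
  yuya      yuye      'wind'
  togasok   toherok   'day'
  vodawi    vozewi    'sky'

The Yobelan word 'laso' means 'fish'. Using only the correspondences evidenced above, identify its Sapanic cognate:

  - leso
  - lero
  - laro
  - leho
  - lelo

vetato ~ verero, togasok ~ toherok — Yobelan a corresponds to Sapanic e after a consonant, before a consonant other than r, m, n, p, b, f, v.
togasok ~ toherok — Yobelan s corresponds to Sapanic r between vowels (before a back vowel).
Applying these to Yobelan 'laso':
  laso → leso   (a→e after a consonant, before a consonant other than r, m, n, p, b, f, v)
  leso → lero   (s→r between vowels (before a back vowel))
So the Sapanic cognate is 'lero'.

lero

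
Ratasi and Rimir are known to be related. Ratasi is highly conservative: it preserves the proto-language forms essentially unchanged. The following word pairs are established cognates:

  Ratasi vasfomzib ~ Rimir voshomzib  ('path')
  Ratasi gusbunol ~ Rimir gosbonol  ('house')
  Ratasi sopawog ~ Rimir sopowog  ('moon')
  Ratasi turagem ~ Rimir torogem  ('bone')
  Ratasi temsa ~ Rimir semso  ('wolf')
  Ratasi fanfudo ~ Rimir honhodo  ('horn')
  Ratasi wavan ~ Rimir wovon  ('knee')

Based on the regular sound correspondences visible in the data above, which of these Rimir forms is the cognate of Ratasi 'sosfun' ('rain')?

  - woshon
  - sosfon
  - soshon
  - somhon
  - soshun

fanfudo ~ honhodo — Ratasi f corresponds to Rimir h after a consonant, before a back vowel.
gusbunol ~ gosbonol — Ratasi u corresponds to Rimir o after a consonant, before a nasal.
Applying these to Ratasi 'sosfun':
  sosfun → soshun   (f→h after a consonant, before a back vowel)
  soshun → soshon   (u→o after a consonant, before a nasal)
So the Rimir cognate is 'soshon'.

soshon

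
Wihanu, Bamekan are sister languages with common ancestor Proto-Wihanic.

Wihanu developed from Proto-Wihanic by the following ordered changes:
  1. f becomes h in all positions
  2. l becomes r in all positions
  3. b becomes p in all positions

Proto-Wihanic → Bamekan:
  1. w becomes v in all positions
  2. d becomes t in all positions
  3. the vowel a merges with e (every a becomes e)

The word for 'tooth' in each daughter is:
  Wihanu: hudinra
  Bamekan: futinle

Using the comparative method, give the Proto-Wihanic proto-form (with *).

Position 7: Wihanu has a, Bamekan has e. Wihanu preserves a here (none of its changes turn any other segment into a), so the proto-segment is *a.
Position 1: Wihanu has h, Bamekan has f. Bamekan preserves f here (none of its changes turn any other segment into f), so the proto-segment is *f.
Position 6: Wihanu has r, Bamekan has l. Bamekan preserves l here (none of its changes turn any other segment into l), so the proto-segment is *l.
This points to *fudinla. Verify forward in each daughter:
Wihanu: *fudinla > hudinla > hudinra  (by unconditioned shift, unconditioned shift)
Bamekan: *fudinla > futinla > futinle  (by unconditioned shift, vowel merger)
No other proto-form is consistent with every reflex, so the reconstruction is *fudinla.

*fudinla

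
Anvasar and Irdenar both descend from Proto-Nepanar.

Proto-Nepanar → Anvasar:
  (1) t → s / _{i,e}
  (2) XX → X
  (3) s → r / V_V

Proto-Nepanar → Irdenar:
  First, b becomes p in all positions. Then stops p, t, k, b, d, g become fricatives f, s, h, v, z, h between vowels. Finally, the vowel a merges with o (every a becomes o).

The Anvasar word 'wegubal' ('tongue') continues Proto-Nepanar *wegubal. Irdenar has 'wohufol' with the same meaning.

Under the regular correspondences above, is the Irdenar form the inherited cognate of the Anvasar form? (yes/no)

Derive the expected Irdenar reflex of *wegubal:
Irdenar: *wegubal > wegupal > wehufal > wehufol  (by unconditioned shift, intervocalic lenition, vowel merger)
The regular Irdenar reflex would be 'wehufol', but the attested form is 'wohufol'. The correspondence is irregular, so they are not cognates (the Irdenar form has a different source).

no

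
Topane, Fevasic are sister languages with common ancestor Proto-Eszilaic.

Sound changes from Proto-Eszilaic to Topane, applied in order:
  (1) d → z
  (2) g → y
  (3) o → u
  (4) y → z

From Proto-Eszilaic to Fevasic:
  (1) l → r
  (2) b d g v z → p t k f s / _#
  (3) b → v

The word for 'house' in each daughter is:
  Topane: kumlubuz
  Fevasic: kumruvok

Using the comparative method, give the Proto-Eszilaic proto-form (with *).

*kumlubog

Position 8: Topane has z, Fevasic has k. Taking the neighbouring segments as reconstructed: Topane z could go back to *d or *g or *z or *y; Fevasic k could go back to *k or *g — the one source consistent with every daughter is *g.
Position 6: Topane has b, Fevasic has v. Topane preserves b here (none of its changes turn any other segment into b), so the proto-segment is *b.
This points to *kumlubog. Verify forward in each daughter:
Topane: *kumlubog
  kumlubog (rule 1 does not apply)
  kumlubog → kumluboy   [unconditioned shift]
  kumluboy → kumlubuy   [vowel merger]
  kumlubuy → kumlubuz   [unconditioned shift]
  giving Topane kumlubuz.
Fevasic: *kumlubog > kumrubog > kumrubok > kumruvok  (by unconditioned shift, final devoicing, unconditioned shift)
No other proto-form is consistent with every reflex, so the reconstruction is *kumlubog.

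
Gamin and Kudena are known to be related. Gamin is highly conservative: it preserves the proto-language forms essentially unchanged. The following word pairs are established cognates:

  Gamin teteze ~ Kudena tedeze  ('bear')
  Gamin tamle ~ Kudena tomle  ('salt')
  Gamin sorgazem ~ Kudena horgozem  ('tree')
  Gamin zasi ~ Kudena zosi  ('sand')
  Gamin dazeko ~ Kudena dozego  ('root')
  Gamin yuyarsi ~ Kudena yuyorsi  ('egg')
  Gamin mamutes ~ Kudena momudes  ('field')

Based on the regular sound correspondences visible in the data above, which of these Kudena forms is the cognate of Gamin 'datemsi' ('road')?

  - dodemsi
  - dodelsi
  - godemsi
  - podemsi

dodemsi

sorgazem ~ horgozem, zasi ~ zosi — Gamin a corresponds to Kudena o after a consonant, before a consonant other than r, m, n, p, b, f, v.
teteze ~ tedeze, mamutes ~ momudes — Gamin t corresponds to Kudena d between vowels (before a front vowel).
Applying these to Gamin 'datemsi':
  datemsi → dotemsi   (a→o after a consonant, before a consonant other than r, m, n, p, b, f, v)
  dotemsi → dodemsi   (t→d between vowels (before a front vowel))
So the Kudena cognate is 'dodemsi'.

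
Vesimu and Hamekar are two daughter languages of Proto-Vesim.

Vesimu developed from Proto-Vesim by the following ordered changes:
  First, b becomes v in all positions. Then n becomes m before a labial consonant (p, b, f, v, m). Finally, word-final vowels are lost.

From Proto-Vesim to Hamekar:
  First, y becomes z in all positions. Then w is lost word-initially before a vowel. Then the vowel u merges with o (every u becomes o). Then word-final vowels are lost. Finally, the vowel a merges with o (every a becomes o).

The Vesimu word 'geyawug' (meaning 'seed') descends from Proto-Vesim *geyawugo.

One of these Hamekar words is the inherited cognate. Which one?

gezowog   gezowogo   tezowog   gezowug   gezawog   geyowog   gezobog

Hamekar: start from *geyawugo.
  rule 1 (unconditioned shift): geyawugo → gezawugo
  rule 2: no change — gezawugo
  rule 3 (vowel merger): gezawugo → gezawogo
  rule 4 (apocope): gezawogo → gezawog
  rule 5 (vowel merger): gezawog → gezowog
  ⇒ Hamekar gezowog
Among the options, 'gezowog' alone shows every Hamekar change applied in order.

gezowog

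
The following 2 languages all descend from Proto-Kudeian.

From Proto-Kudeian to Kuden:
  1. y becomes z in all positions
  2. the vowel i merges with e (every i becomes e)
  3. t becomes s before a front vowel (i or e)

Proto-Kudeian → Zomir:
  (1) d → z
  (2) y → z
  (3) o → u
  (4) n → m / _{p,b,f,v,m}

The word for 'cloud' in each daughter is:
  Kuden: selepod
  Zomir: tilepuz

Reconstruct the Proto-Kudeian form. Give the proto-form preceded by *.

Position 6: Kuden has o, Zomir has u. Kuden preserves o here (none of its changes turn any other segment into o), so the proto-segment is *o.
Position 1: Kuden has s, Zomir has t. Zomir preserves t here (none of its changes turn any other segment into t), so the proto-segment is *t.
This points to *tilepod. Verify forward in each daughter:
Kuden: start from *tilepod.
  rule 1: no change — tilepod
  rule 2 (vowel merger): tilepod → telepod
  rule 3 (palatalisation): telepod → selepod
  ⇒ Kuden selepod
Zomir: *tilepod > tilepoz > tilepuz  (by unconditioned shift, vowel merger)
No other proto-form is consistent with every reflex, so the reconstruction is *tilepod.

*tilepod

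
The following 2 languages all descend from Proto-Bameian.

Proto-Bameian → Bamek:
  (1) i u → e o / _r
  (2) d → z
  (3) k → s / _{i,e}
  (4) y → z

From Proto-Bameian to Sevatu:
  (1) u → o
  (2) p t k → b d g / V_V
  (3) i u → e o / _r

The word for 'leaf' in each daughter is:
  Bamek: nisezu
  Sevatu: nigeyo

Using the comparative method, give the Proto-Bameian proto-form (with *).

Position 3: Bamek has s, Sevatu has g. Taking the neighbouring segments as reconstructed: Bamek s could go back to *k or *s; Sevatu g could go back to *k or *g — the one source consistent with every daughter is *k.
Position 6: Bamek has u, Sevatu has o. Bamek preserves u here (none of its changes turn any other segment into u), so the proto-segment is *u.
Verify the candidate proto-form against each daughter:
Bamek: *nikeyu > niseyu > nisezu  (by palatalisation, unconditioned shift)
Sevatu: start from *nikeyu.
  rule 1 (vowel merger): nikeyu → nikeyo
  rule 2 (intervocalic voicing): nikeyo → nigeyo
  rule 3: no change — nigeyo
  ⇒ Sevatu nigeyo
Only *nikeyu yields all of Bamek nisezu, Sevatu nigeyo.

*nikeyu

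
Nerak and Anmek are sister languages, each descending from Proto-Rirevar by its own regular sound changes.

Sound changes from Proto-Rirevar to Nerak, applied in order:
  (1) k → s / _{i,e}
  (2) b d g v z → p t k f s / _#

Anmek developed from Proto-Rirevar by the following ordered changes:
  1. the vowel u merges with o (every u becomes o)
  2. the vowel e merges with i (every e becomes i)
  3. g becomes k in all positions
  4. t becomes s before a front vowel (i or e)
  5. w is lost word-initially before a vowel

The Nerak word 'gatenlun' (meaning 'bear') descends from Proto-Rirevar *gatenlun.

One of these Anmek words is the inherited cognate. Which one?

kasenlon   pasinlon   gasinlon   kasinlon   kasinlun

Anmek: *gatenlun
  gatenlun → gatenlon   [vowel merger]
  gatenlon → gatinlon   [vowel merger]
  gatinlon → katinlon   [unconditioned shift]
  katinlon → kasinlon   [palatalisation]
  kasinlon (rule 5 does not apply)
  giving Anmek kasinlon.
Only 'kasinlon' matches the regular Anmek development of *gatenlun.

kasinlon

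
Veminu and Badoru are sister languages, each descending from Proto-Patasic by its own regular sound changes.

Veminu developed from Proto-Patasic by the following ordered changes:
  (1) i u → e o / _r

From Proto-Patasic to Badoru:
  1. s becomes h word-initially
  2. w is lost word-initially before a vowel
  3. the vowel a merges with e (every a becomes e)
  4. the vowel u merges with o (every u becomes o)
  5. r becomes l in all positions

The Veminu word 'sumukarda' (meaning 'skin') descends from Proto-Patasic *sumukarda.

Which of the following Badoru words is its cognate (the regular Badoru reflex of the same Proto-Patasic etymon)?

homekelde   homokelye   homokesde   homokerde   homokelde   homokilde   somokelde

homokelde

Badoru: *sumukarda > humukarda > humukerde > homokerde > homokelde  (by debuccalisation, vowel merger, vowel merger, unconditioned shift)
Among the options, 'homokelde' alone shows every Badoru change applied in order.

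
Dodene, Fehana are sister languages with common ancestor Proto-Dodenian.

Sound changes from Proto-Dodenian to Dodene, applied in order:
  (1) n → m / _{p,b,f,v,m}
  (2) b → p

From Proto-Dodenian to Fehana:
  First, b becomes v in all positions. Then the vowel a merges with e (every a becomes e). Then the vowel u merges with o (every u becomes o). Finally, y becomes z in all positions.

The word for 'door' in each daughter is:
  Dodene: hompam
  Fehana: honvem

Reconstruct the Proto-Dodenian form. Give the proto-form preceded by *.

Position 5: Dodene has a, Fehana has e. Dodene preserves a here (none of its changes turn any other segment into a), so the proto-segment is *a.
Position 4: Dodene has p, Fehana has v. Taking the neighbouring segments as reconstructed: Dodene p could go back to *p or *b; Fehana v could go back to *b or *v — the one source consistent with every daughter is *b.
This points to *honbam. Verify forward in each daughter:
Dodene: *honbam
  honbam → hombam   [nasal place assimilation]
  hombam → hompam   [unconditioned shift]
  giving Dodene hompam.
Fehana: start from *honbam.
  rule 1 (unconditioned shift): honbam → honvam
  rule 2 (vowel merger): honvam → honvem
  rule 3: no change — honvem
  rule 4: no change — honvem
  ⇒ Fehana honvem
Only *honbam yields all of Dodene hompam, Fehana honvem.

*honbam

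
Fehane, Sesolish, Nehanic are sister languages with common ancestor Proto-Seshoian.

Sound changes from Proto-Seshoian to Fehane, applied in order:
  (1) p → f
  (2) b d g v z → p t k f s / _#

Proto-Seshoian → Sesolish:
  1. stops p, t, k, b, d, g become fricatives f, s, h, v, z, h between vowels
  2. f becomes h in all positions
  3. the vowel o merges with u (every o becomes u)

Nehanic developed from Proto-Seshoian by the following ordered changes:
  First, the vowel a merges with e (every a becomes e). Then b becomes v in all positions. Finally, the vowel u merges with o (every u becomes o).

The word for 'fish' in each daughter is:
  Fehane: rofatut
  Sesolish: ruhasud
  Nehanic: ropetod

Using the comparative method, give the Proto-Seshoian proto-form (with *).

*ropatud

Position 7: Fehane has t, Sesolish has d, Nehanic has d. Sesolish preserves d here (none of its changes turn any other segment into d), so the proto-segment is *d.
Position 2: Fehane has o, Sesolish has u, Nehanic has o. Fehane preserves o here (none of its changes turn any other segment into o), so the proto-segment is *o.
Position 4: Fehane has a, Sesolish has a, Nehanic has e. Fehane preserves a here (none of its changes turn any other segment into a), so the proto-segment is *a.
This points to *ropatud. Verify forward in each daughter:
Fehane: *ropatud
  ropatud → rofatud   [unconditioned shift]
  rofatud → rofatut   [final devoicing]
  giving Fehane rofatut.
Sesolish: start from *ropatud.
  rule 1 (intervocalic lenition): ropatud → rofasud
  rule 2 (unconditioned shift): rofasud → rohasud
  rule 3 (vowel merger): rohasud → ruhasud
  ⇒ Sesolish ruhasud
Nehanic: *ropatud > ropetud > ropetod  (by vowel merger, vowel merger)
*ropatud is the unique common source.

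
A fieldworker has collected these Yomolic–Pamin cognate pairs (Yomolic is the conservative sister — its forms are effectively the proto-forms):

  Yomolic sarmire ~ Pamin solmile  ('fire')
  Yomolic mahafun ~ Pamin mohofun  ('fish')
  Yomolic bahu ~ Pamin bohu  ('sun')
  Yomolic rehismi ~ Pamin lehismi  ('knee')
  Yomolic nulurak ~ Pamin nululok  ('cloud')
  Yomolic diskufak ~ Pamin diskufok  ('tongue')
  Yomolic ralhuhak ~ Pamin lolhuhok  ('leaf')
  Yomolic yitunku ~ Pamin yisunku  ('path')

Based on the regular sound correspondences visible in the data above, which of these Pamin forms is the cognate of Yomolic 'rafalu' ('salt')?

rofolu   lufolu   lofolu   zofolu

ralhuhak ~ lolhuhok — Yomolic r corresponds to Pamin l word-initially before a back vowel.
mahafun ~ mohofun — Yomolic a corresponds to Pamin o after a consonant, before a labial obstruent.
mahafun ~ mohofun, bahu ~ bohu — Yomolic a corresponds to Pamin o after a consonant, before a consonant other than r, m, n, p, b, f, v.
Applying these to Yomolic 'rafalu':
  rafalu → lafalu   (r→l word-initially before a back vowel)
  lafalu → lofalu   (a→o after a consonant, before a labial obstruent)
  lofalu → lofolu   (a→o after a consonant, before a consonant other than r, m, n, p, b, f, v)
So the Pamin cognate is 'lofolu'.

lofolu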